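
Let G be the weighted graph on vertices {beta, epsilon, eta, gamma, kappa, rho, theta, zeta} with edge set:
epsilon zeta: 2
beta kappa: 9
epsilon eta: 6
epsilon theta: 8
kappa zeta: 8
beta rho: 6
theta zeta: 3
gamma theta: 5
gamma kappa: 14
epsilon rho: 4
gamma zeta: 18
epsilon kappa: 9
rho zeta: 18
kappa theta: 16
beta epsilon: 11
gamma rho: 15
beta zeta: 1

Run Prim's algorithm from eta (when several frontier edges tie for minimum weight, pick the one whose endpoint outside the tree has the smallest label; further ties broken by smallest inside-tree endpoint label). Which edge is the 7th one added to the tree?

kappa-zeta

Prim's algorithm from eta:
Step 1: cheapest edge leaving the tree is epsilon eta (6); add epsilon.
Step 2: cheapest edge leaving the tree is epsilon zeta (2); add zeta.
Step 3: cheapest edge leaving the tree is beta zeta (1); add beta.
Step 4: cheapest edge leaving the tree is theta zeta (3); add theta.
Step 5: cheapest edge leaving the tree is epsilon rho (4); add rho.
Step 6: cheapest edge leaving the tree is gamma theta (5); add gamma.
Step 7: cheapest edge leaving the tree is kappa zeta (8); add kappa.
The 7th edge added is kappa zeta.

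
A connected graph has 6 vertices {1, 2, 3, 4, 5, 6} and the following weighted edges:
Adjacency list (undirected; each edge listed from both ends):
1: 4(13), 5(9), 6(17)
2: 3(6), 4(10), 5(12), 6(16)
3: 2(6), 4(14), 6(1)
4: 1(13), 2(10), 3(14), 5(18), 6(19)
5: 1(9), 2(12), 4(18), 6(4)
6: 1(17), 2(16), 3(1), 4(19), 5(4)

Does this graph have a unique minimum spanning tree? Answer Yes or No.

Sort edges by weight, then run Kruskal:
3–6 (1): add — endpoints in different components.
5–6 (4): add — endpoints in different components.
2–3 (6): add — endpoints in different components.
1–5 (9): add — endpoints in different components.
2–4 (10): add — endpoints in different components.
Every non-tree edge has weight strictly greater than the heaviest edge on the tree path between its endpoints, so the MST is unique.

Yes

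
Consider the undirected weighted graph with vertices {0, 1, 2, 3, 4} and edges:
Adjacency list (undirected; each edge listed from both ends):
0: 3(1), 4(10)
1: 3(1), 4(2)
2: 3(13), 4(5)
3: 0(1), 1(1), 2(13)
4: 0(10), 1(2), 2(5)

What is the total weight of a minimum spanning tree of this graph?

9

Grow the tree from 0 using Prim:
Step 1: cheapest edge leaving the tree is 0—3 (1); add 3.
Step 2: cheapest edge leaving the tree is 1—3 (1); add 1.
Step 3: cheapest edge leaving the tree is 1—4 (2); add 4.
Step 4: cheapest edge leaving the tree is 2—4 (5); add 2.
MST edges: 0—3, 1—3, 1—4, 2—4; total weight 1+1+2+5 = 9.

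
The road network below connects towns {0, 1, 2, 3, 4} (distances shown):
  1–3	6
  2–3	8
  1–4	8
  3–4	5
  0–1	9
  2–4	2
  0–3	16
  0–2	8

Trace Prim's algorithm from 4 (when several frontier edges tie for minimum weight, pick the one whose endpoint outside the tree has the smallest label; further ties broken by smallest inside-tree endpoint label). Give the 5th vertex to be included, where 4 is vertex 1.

0

Prim, starting at 4.
Step 1: frontier [2–4 2, 3–4 5, 1–4 8] → take 2–4 (2); add 2.
Step 2: frontier [0–2 8, 2–3 8, 3–4 5, 1–4 8] → take 3–4 (5); add 3.
Step 3: frontier [0–2 8, 1–3 6, 0–3 16, 1–4 8] → take 1–3 (6); add 1.
Step 4: frontier [0–1 9, 0–2 8, 0–3 16] → take 0–2 (8); add 0.
Vertex order: 4, 2, 3, 1, 0. The 5th vertex is 0.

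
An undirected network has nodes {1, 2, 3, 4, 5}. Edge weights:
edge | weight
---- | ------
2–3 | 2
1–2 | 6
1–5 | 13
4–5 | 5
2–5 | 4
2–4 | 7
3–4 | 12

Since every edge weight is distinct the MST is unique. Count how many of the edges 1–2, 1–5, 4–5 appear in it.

Sort edges by weight, then run Kruskal:
2–3 (2): add. Components now {1} {2,3} {4} {5}
2–5 (4): add. Components now {1} {2,3,5} {4}
4–5 (5): add. Components now {1} {2,3,4,5}
1–2 (6): add. Components now {1,2,3,4,5}
MST edge set: {2–3, 2–5, 4–5, 1–2}.
Of the listed edges, {1–2, 4–5} are in the MST → 2.

2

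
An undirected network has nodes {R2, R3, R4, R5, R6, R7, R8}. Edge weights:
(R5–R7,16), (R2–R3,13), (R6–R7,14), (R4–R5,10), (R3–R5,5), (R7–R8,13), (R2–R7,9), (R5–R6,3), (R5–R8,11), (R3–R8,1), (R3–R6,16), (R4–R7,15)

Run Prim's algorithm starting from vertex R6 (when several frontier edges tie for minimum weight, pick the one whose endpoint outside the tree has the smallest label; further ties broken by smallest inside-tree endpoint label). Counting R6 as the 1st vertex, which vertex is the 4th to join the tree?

R8

Grow the tree from R6 using Prim:
Step 1: cheapest edge leaving the tree is R5–R6 (3); add R5.
Step 2: cheapest edge leaving the tree is R3–R5 (5); add R3.
Step 3: cheapest edge leaving the tree is R3–R8 (1); add R8.
Step 4: cheapest edge leaving the tree is R4–R5 (10); add R4.
Step 5: cheapest edge leaving the tree is R2–R3 (13); add R2.
Step 6: cheapest edge leaving the tree is R2–R7 (9); add R7.
Vertex order: R6, R5, R3, R8, R4, R2, R7. The 4th vertex is R8.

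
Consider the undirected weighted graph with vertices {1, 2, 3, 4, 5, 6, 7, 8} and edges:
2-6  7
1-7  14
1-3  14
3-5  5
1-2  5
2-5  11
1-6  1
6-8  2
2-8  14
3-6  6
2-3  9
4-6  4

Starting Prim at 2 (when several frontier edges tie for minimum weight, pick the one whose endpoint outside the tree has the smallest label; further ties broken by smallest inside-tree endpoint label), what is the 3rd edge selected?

Grow the tree from 2 using Prim:
Step 1: cheapest edge leaving the tree is 1-2 (5); add 1.
Step 2: cheapest edge leaving the tree is 1-6 (1); add 6.
Step 3: cheapest edge leaving the tree is 6-8 (2); add 8.
Step 4: cheapest edge leaving the tree is 4-6 (4); add 4.
Step 5: cheapest edge leaving the tree is 3-6 (6); add 3.
Step 6: cheapest edge leaving the tree is 3-5 (5); add 5.
Step 7: cheapest edge leaving the tree is 1-7 (14); add 7.
The 3rd edge added is 6-8.

6-8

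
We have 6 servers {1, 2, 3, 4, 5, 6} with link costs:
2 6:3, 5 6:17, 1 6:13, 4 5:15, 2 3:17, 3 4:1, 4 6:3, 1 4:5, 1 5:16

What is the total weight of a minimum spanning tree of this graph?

27

Sort edges by weight, then run Kruskal:
3 4 (1): add. Components now {1} {2} {3,4} {5} {6}
2 6 (3): add. Components now {1} {2,6} {3,4} {5}
4 6 (3): add. Components now {1} {2,3,4,6} {5}
1 4 (5): add. Components now {1,2,3,4,6} {5}
1 6 (13): skip — 1 and 6 already connected.
4 5 (15): add. Components now {1,2,3,4,5,6}
MST edges: 3 4, 2 6, 4 6, 1 4, 4 5; total weight 1+3+3+5+15 = 27.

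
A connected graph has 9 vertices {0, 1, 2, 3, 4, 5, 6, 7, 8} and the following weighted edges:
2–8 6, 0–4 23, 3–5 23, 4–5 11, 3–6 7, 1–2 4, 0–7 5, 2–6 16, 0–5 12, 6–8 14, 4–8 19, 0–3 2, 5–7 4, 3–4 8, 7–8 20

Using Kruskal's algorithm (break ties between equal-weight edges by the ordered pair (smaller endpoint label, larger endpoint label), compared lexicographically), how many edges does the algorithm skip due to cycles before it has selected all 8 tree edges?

Kruskal: consider edges lightest-first.
0–3 (2): add — endpoints in different components.
1–2 (4): add — endpoints in different components.
5–7 (4): add — endpoints in different components.
0–7 (5): add — endpoints in different components.
2–8 (6): add — endpoints in different components.
3–6 (7): add — endpoints in different components.
3–4 (8): add — endpoints in different components.
4–5 (11): skip — 4 and 5 already connected.
0–5 (12): skip — 0 and 5 already connected.
6–8 (14): add — endpoints in different components.
Edges rejected before the tree was complete: 2.

2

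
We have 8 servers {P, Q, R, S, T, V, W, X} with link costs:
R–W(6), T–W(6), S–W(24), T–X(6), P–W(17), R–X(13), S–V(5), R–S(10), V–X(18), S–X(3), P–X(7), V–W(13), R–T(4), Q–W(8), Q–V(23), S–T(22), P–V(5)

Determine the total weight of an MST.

37

Kruskal's algorithm — process edges by increasing weight (ties by edge label):
S–X (3): add — endpoints in different components.
R–T (4): add — endpoints in different components.
P–V (5): add — endpoints in different components.
S–V (5): add — endpoints in different components.
R–W (6): add — endpoints in different components.
T–W (6): skip — W and T already connected.
T–X (6): add — endpoints in different components.
P–X (7): skip — X and P already connected.
Q–W (8): add — endpoints in different components.
MST edges: S–X, R–T, P–V, S–V, R–W, T–X, Q–W; total weight 3+4+5+5+6+6+8 = 37.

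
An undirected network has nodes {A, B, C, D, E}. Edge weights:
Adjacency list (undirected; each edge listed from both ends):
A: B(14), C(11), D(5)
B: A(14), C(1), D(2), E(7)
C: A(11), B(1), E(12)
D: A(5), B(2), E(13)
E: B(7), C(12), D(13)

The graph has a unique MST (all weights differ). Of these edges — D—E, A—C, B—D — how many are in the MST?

1

Kruskal: consider edges lightest-first.
B—C (1): add — endpoints in different components.
B—D (2): add — endpoints in different components.
A—D (5): add — endpoints in different components.
B—E (7): add — endpoints in different components.
MST edge set: {B—C, B—D, A—D, B—E}.
Of the listed edges, {B—D} are in the MST → 1.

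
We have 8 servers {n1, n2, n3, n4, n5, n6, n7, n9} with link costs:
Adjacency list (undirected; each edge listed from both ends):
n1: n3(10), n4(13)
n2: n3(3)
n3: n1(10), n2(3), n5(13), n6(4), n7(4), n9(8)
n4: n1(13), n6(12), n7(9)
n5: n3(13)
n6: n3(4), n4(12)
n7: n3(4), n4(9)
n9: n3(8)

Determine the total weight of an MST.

51

Prim, starting at n3.
Step 1: cheapest edge leaving the tree is n2–n3 (3); add n2.
Step 2: cheapest edge leaving the tree is n3–n6 (4); add n6.
Step 3: cheapest edge leaving the tree is n3–n7 (4); add n7.
Step 4: cheapest edge leaving the tree is n3–n9 (8); add n9.
Step 5: cheapest edge leaving the tree is n4–n7 (9); add n4.
Step 6: cheapest edge leaving the tree is n1–n3 (10); add n1.
Step 7: cheapest edge leaving the tree is n3–n5 (13); add n5.
MST edges: n2–n3, n3–n6, n3–n7, n3–n9, n4–n7, n1–n3, n3–n5; total weight 3+4+4+8+9+10+13 = 51.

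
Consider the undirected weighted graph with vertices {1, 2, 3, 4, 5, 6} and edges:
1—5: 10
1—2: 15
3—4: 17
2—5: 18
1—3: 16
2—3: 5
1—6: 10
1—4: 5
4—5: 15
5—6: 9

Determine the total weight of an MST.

Prim's algorithm from 3:
Step 1: frontier [2—3 5, 1—3 16, 3—4 17] → take 2—3 (5); add 2.
Step 2: frontier [1—2 15, 2—5 18, 1—3 16, 3—4 17] → take 1—2 (15); add 1.
Step 3: frontier [1—4 5, 1—5 10, 1—6 10, 2—5 18, 3—4 17] → take 1—4 (5); add 4.
Step 4: frontier [1—5 10, 1—6 10, 2—5 18, 4—5 15] → take 1—5 (10); add 5.
Step 5: frontier [1—6 10, 5—6 9] → take 5—6 (9); add 6.
MST edges: 2—3, 1—2, 1—4, 1—5, 5—6; total weight 5+15+5+10+9 = 44.

44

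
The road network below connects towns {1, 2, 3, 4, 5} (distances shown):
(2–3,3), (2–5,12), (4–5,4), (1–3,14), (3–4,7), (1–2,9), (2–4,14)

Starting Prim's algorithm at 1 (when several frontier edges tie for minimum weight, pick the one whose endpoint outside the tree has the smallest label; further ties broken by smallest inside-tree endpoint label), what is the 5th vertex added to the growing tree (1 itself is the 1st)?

Grow the tree from 1 using Prim:
Step 1: cheapest edge leaving the tree is 1–2 (9); add 2.
Step 2: cheapest edge leaving the tree is 2–3 (3); add 3.
Step 3: cheapest edge leaving the tree is 3–4 (7); add 4.
Step 4: cheapest edge leaving the tree is 4–5 (4); add 5.
Vertex order: 1, 2, 3, 4, 5. The 5th vertex is 5.

5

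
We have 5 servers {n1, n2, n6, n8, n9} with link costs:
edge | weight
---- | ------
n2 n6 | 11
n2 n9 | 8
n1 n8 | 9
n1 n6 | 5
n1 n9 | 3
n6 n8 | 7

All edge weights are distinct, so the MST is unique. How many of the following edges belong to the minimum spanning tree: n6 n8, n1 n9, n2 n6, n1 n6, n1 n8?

3

Kruskal's algorithm — process edges by increasing weight (ties by edge label):
n1 n9 (3): add — endpoints in different components.
n1 n6 (5): add — endpoints in different components.
n6 n8 (7): add — endpoints in different components.
n2 n9 (8): add — endpoints in different components.
MST edge set: {n1 n9, n1 n6, n6 n8, n2 n9}.
Of the listed edges, {n6 n8, n1 n9, n1 n6} are in the MST → 3.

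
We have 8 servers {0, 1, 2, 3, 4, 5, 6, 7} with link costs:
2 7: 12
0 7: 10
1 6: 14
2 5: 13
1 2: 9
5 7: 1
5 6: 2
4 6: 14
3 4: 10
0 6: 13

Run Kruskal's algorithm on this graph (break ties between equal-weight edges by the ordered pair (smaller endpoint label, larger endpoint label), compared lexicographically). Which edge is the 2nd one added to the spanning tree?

5-6

Kruskal: consider edges lightest-first.
5 7 (1): add — endpoints in different components.
5 6 (2): add — endpoints in different components.
1 2 (9): add — endpoints in different components.
0 7 (10): add — endpoints in different components.
3 4 (10): add — endpoints in different components.
2 7 (12): add — endpoints in different components.
0 6 (13): skip — 0 and 6 already connected.
2 5 (13): skip — 2 and 5 already connected.
1 6 (14): skip — 1 and 6 already connected.
4 6 (14): add — endpoints in different components.
The 2nd edge added is 5 6.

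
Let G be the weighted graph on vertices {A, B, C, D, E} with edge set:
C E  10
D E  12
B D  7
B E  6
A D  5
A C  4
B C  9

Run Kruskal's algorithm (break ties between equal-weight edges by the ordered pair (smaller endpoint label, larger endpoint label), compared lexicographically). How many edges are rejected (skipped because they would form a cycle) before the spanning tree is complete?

0

Sort edges by weight, then run Kruskal:
A C (4): add — endpoints in different components.
A D (5): add — endpoints in different components.
B E (6): add — endpoints in different components.
B D (7): add — endpoints in different components.
Edges rejected before the tree was complete: 0.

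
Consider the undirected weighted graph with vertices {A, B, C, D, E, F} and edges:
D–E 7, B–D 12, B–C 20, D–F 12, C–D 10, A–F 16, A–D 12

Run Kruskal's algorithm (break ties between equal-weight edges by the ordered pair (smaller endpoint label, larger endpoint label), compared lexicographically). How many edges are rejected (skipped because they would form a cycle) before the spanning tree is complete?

Kruskal's algorithm — process edges by increasing weight (ties by edge label):
D–E (7): add. Components now {A} {B} {C} {D,E} {F}
C–D (10): add. Components now {A} {B} {C,D,E} {F}
A–D (12): add. Components now {A,C,D,E} {B} {F}
B–D (12): add. Components now {A,B,C,D,E} {F}
D–F (12): add. Components now {A,B,C,D,E,F}
Edges rejected before the tree was complete: 0.

0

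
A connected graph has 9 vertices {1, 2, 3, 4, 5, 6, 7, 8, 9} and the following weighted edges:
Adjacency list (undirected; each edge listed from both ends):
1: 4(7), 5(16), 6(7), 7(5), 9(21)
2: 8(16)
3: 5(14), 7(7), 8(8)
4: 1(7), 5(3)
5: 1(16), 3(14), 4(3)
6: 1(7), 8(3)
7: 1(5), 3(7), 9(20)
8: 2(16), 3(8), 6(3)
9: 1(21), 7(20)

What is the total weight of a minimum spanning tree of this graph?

68

Kruskal's algorithm — process edges by increasing weight (ties by edge label):
4—5 (3): add — endpoints in different components.
6—8 (3): add — endpoints in different components.
1—7 (5): add — endpoints in different components.
1—4 (7): add — endpoints in different components.
1—6 (7): add — endpoints in different components.
3—7 (7): add — endpoints in different components.
3—8 (8): skip — 3 and 8 already connected.
3—5 (14): skip — 3 and 5 already connected.
1—5 (16): skip — 1 and 5 already connected.
2—8 (16): add — endpoints in different components.
7—9 (20): add — endpoints in different components.
MST edges: 4—5, 6—8, 1—7, 1—4, 1—6, 3—7, 2—8, 7—9; total weight 3+3+5+7+7+7+16+20 = 68.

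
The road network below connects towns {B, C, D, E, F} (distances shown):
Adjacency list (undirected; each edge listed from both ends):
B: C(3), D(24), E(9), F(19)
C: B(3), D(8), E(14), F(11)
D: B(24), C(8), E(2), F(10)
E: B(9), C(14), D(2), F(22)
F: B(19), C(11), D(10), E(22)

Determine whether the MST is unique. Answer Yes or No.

Yes

Sort edges by weight, then run Kruskal:
D-E (2): add. Components now {B} {C} {D,E} {F}
B-C (3): add. Components now {B,C} {D,E} {F}
C-D (8): add. Components now {B,C,D,E} {F}
B-E (9): skip — B and E already connected.
D-F (10): add. Components now {B,C,D,E,F}
Every non-tree edge has weight strictly greater than the heaviest edge on the tree path between its endpoints, so the MST is unique.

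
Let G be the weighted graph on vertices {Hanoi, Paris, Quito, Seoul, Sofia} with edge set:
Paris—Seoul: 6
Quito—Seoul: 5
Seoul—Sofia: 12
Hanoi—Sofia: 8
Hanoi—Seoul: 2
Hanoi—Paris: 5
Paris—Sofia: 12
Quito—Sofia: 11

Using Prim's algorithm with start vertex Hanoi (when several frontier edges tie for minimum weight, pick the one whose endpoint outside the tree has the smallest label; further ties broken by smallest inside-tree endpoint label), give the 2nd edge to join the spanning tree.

Grow the tree from Hanoi using Prim:
Step 1: cheapest edge leaving the tree is Hanoi—Seoul (2); add Seoul.
Step 2: cheapest edge leaving the tree is Hanoi—Paris (5); add Paris.
Step 3: cheapest edge leaving the tree is Quito—Seoul (5); add Quito.
Step 4: cheapest edge leaving the tree is Hanoi—Sofia (8); add Sofia.
The 2nd edge added is Hanoi—Paris.

Hanoi-Paris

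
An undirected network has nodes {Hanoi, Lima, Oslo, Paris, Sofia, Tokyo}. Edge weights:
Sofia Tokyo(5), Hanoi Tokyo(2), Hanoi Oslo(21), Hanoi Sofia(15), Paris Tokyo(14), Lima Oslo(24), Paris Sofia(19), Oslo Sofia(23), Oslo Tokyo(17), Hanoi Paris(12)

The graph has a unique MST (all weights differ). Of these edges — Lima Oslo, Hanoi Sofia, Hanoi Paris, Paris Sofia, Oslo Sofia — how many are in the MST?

Sort edges by weight, then run Kruskal:
Hanoi Tokyo (2): add — endpoints in different components.
Sofia Tokyo (5): add — endpoints in different components.
Hanoi Paris (12): add — endpoints in different components.
Paris Tokyo (14): skip — Tokyo and Paris already connected.
Hanoi Sofia (15): skip — Hanoi and Sofia already connected.
Oslo Tokyo (17): add — endpoints in different components.
Paris Sofia (19): skip — Paris and Sofia already connected.
Hanoi Oslo (21): skip — Hanoi and Oslo already connected.
Oslo Sofia (23): skip — Oslo and Sofia already connected.
Lima Oslo (24): add — endpoints in different components.
MST edge set: {Hanoi Tokyo, Sofia Tokyo, Hanoi Paris, Oslo Tokyo, Lima Oslo}.
Of the listed edges, {Lima Oslo, Hanoi Paris} are in the MST → 2.

2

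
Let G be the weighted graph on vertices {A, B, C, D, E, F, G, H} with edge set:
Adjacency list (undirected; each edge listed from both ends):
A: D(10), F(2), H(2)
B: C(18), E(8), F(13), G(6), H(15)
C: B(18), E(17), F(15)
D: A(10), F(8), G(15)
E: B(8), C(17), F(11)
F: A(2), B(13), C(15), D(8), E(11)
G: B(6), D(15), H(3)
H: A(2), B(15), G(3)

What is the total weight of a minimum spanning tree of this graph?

Prim, starting at B.
Step 1: frontier [B-G 6, B-E 8, B-F 13, B-H 15, B-C 18] → take B-G (6); add G.
Step 2: frontier [B-E 8, B-F 13, B-H 15, B-C 18, G-H 3, D-G 15] → take G-H (3); add H.
Step 3: frontier [B-E 8, B-F 13, B-C 18, D-G 15, A-H 2] → take A-H (2); add A.
Step 4: frontier [A-F 2, A-D 10, B-E 8, B-F 13, B-C 18, D-G 15] → take A-F (2); add F.
Step 5: frontier [A-D 10, B-E 8, B-C 18, D-F 8, E-F 11, C-F 15, D-G 15] → take D-F (8); add D.
Step 6: frontier [B-E 8, B-C 18, E-F 11, C-F 15] → take B-E (8); add E.
Step 7: frontier [B-C 18, C-E 17, C-F 15] → take C-F (15); add C.
MST edges: B-G, G-H, A-H, A-F, D-F, B-E, C-F; total weight 6+3+2+2+8+8+15 = 44.

44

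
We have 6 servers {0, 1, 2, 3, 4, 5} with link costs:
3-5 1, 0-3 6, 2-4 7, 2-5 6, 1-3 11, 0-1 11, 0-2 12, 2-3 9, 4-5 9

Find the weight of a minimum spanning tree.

31

Prim's algorithm from 4:
Step 1: frontier [2-4 7, 4-5 9] → take 2-4 (7); add 2.
Step 2: frontier [2-5 6, 2-3 9, 0-2 12, 4-5 9] → take 2-5 (6); add 5.
Step 3: frontier [2-3 9, 0-2 12, 3-5 1] → take 3-5 (1); add 3.
Step 4: frontier [0-2 12, 0-3 6, 1-3 11] → take 0-3 (6); add 0.
Step 5: frontier [0-1 11, 1-3 11] → take 0-1 (11); add 1.
MST edges: 2-4, 2-5, 3-5, 0-3, 0-1; total weight 7+6+1+6+11 = 31.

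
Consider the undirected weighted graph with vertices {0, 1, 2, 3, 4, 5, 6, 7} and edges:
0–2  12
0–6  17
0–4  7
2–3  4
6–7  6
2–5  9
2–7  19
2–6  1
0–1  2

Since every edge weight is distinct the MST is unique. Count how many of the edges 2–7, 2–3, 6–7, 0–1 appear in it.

3

Kruskal: consider edges lightest-first.
2–6 (1): add — endpoints in different components.
0–1 (2): add — endpoints in different components.
2–3 (4): add — endpoints in different components.
6–7 (6): add — endpoints in different components.
0–4 (7): add — endpoints in different components.
2–5 (9): add — endpoints in different components.
0–2 (12): add — endpoints in different components.
MST edge set: {2–6, 0–1, 2–3, 6–7, 0–4, 2–5, 0–2}.
Of the listed edges, {2–3, 6–7, 0–1} are in the MST → 3.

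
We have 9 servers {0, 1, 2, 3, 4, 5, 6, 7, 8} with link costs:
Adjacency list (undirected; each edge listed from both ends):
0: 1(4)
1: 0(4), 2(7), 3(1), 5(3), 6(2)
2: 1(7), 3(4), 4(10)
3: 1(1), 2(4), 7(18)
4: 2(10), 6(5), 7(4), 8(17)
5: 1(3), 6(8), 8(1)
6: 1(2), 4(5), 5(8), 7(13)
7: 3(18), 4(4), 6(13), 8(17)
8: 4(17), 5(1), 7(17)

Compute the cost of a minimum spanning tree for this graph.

24

Prim, starting at 3.
Step 1: cheapest edge leaving the tree is 1—3 (1); add 1.
Step 2: cheapest edge leaving the tree is 1—6 (2); add 6.
Step 3: cheapest edge leaving the tree is 1—5 (3); add 5.
Step 4: cheapest edge leaving the tree is 5—8 (1); add 8.
Step 5: cheapest edge leaving the tree is 0—1 (4); add 0.
Step 6: cheapest edge leaving the tree is 2—3 (4); add 2.
Step 7: cheapest edge leaving the tree is 4—6 (5); add 4.
Step 8: cheapest edge leaving the tree is 4—7 (4); add 7.
MST edges: 1—3, 1—6, 1—5, 5—8, 0—1, 2—3, 4—6, 4—7; total weight 1+2+3+1+4+4+5+4 = 24.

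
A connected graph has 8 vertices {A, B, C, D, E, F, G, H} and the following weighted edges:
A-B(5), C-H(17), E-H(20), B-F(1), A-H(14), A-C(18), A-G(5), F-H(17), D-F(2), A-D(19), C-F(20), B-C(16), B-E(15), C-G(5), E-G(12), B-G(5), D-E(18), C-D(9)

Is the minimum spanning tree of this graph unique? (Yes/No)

Kruskal: consider edges lightest-first.
B-F (1): add — endpoints in different components.
D-F (2): add — endpoints in different components.
A-B (5): add — endpoints in different components.
A-G (5): add — endpoints in different components.
B-G (5): skip — B and G already connected.
C-G (5): add — endpoints in different components.
C-D (9): skip — C and D already connected.
E-G (12): add — endpoints in different components.
A-H (14): add — endpoints in different components.
Non-tree edge B-G has weight 5, equal to the heaviest edge on its tree cycle — swapping gives another MST of the same weight. Not unique.

No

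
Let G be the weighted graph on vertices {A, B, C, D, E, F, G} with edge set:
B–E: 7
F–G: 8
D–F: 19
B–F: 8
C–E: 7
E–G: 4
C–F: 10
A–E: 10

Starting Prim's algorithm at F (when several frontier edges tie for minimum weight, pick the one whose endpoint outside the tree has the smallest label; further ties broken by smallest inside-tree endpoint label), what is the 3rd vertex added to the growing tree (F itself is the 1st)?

Prim's algorithm from F:
Step 1: cheapest edge leaving the tree is B–F (8); add B.
Step 2: cheapest edge leaving the tree is B–E (7); add E.
Step 3: cheapest edge leaving the tree is E–G (4); add G.
Step 4: cheapest edge leaving the tree is C–E (7); add C.
Step 5: cheapest edge leaving the tree is A–E (10); add A.
Step 6: cheapest edge leaving the tree is D–F (19); add D.
Vertex order: F, B, E, G, C, A, D. The 3rd vertex is E.

E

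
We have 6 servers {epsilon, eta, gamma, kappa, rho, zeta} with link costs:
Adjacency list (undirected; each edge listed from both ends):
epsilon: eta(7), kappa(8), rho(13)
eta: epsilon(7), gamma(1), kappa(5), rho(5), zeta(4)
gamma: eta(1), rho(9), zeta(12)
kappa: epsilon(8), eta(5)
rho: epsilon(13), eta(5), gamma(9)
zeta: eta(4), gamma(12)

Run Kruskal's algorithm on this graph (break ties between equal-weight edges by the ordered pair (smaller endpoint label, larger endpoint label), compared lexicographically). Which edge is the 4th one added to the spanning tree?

Kruskal's algorithm — process edges by increasing weight (ties by edge label):
eta—gamma (1): add. Components now {eta,gamma} {kappa} {rho} {epsilon} {zeta}
eta—zeta (4): add. Components now {eta,gamma,zeta} {kappa} {rho} {epsilon}
eta—kappa (5): add. Components now {eta,gamma,kappa,zeta} {rho} {epsilon}
eta—rho (5): add. Components now {eta,gamma,kappa,rho,zeta} {epsilon}
epsilon—eta (7): add. Components now {epsilon,eta,gamma,kappa,rho,zeta}
The 4th edge added is eta—rho.

eta-rho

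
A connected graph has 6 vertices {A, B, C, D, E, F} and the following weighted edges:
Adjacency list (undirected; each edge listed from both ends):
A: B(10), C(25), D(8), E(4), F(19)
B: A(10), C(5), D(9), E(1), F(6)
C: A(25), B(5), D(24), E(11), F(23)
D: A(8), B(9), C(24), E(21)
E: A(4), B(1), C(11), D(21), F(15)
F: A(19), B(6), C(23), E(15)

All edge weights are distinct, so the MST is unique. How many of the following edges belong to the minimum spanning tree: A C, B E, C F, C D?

Sort edges by weight, then run Kruskal:
B E (1): add. Components now {A} {B,E} {C} {D} {F}
A E (4): add. Components now {A,B,E} {C} {D} {F}
B C (5): add. Components now {A,B,C,E} {D} {F}
B F (6): add. Components now {A,B,C,E,F} {D}
A D (8): add. Components now {A,B,C,D,E,F}
MST edge set: {B E, A E, B C, B F, A D}.
Of the listed edges, {B E} are in the MST → 1.

1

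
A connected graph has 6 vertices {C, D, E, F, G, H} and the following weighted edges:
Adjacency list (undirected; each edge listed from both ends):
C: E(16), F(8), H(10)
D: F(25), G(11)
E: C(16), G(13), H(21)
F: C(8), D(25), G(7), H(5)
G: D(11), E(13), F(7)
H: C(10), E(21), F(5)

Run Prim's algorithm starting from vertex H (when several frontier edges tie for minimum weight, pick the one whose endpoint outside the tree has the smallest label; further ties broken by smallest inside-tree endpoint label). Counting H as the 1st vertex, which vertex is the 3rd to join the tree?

Grow the tree from H using Prim:
Step 1: cheapest edge leaving the tree is F-H (5); add F.
Step 2: cheapest edge leaving the tree is F-G (7); add G.
Step 3: cheapest edge leaving the tree is C-F (8); add C.
Step 4: cheapest edge leaving the tree is D-G (11); add D.
Step 5: cheapest edge leaving the tree is E-G (13); add E.
Vertex order: H, F, G, C, D, E. The 3rd vertex is G.

G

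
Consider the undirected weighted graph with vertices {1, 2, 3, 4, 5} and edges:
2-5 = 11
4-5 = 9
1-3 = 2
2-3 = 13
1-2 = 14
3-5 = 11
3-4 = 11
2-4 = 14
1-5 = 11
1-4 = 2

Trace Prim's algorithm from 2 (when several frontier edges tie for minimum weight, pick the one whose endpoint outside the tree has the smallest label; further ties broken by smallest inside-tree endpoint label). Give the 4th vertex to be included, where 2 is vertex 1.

Prim, starting at 2.
Step 1: cheapest edge leaving the tree is 2-5 (11); add 5.
Step 2: cheapest edge leaving the tree is 4-5 (9); add 4.
Step 3: cheapest edge leaving the tree is 1-4 (2); add 1.
Step 4: cheapest edge leaving the tree is 1-3 (2); add 3.
Vertex order: 2, 5, 4, 1, 3. The 4th vertex is 1.

1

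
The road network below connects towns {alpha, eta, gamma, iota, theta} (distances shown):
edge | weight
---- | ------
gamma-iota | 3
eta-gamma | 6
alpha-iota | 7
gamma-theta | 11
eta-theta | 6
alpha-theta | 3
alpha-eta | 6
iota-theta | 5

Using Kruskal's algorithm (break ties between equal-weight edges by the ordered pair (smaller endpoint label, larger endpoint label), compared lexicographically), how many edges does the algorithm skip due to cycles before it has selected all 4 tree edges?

0

Sort edges by weight, then run Kruskal:
alpha-theta (3): add — endpoints in different components.
gamma-iota (3): add — endpoints in different components.
iota-theta (5): add — endpoints in different components.
alpha-eta (6): add — endpoints in different components.
Edges rejected before the tree was complete: 0.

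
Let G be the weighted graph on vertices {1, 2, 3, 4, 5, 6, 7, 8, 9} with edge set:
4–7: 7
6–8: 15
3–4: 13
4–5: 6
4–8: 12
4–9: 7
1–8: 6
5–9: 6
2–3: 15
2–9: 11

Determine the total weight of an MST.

76

Prim, starting at 7.
Step 1: frontier [4–7 7] → take 4–7 (7); add 4.
Step 2: frontier [4–5 6, 4–9 7, 4–8 12, 3–4 13] → take 4–5 (6); add 5.
Step 3: frontier [4–9 7, 4–8 12, 3–4 13, 5–9 6] → take 5–9 (6); add 9.
Step 4: frontier [4–8 12, 3–4 13, 2–9 11] → take 2–9 (11); add 2.
Step 5: frontier [2–3 15, 4–8 12, 3–4 13] → take 4–8 (12); add 8.
Step 6: frontier [2–3 15, 3–4 13, 1–8 6, 6–8 15] → take 1–8 (6); add 1.
Step 7: frontier [2–3 15, 3–4 13, 6–8 15] → take 3–4 (13); add 3.
Step 8: frontier [6–8 15] → take 6–8 (15); add 6.
MST edges: 4–7, 4–5, 5–9, 2–9, 4–8, 1–8, 3–4, 6–8; total weight 7+6+6+11+12+6+13+15 = 76.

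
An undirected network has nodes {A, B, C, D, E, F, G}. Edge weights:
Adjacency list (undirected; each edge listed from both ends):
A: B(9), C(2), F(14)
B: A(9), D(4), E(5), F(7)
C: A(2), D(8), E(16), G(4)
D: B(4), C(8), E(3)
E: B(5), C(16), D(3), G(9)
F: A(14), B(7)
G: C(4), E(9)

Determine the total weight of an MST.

Prim's algorithm from D:
Step 1: frontier [D–E 3, B–D 4, C–D 8] → take D–E (3); add E.
Step 2: frontier [B–D 4, C–D 8, B–E 5, E–G 9, C–E 16] → take B–D (4); add B.
Step 3: frontier [B–F 7, A–B 9, C–D 8, E–G 9, C–E 16] → take B–F (7); add F.
Step 4: frontier [A–B 9, C–D 8, E–G 9, C–E 16, A–F 14] → take C–D (8); add C.
Step 5: frontier [A–B 9, A–C 2, C–G 4, E–G 9, A–F 14] → take A–C (2); add A.
Step 6: frontier [C–G 4, E–G 9] → take C–G (4); add G.
MST edges: D–E, B–D, B–F, C–D, A–C, C–G; total weight 3+4+7+8+2+4 = 28.

28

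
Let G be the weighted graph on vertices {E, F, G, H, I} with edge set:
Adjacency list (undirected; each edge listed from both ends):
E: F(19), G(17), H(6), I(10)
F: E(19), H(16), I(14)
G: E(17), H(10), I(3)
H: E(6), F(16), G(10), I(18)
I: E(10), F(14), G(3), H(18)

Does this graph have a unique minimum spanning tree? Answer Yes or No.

Sort edges by weight, then run Kruskal:
G I (3): add. Components now {E} {F} {G,I} {H}
E H (6): add. Components now {E,H} {F} {G,I}
E I (10): add. Components now {E,G,H,I} {F}
G H (10): skip — G and H already connected.
F I (14): add. Components now {E,F,G,H,I}
Non-tree edge G H has weight 10, equal to the heaviest edge on its tree cycle — swapping gives another MST of the same weight. Not unique.

No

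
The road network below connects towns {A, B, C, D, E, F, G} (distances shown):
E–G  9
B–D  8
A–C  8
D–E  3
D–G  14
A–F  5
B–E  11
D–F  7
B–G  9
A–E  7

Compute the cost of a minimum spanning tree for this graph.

40

Prim, starting at B.
Step 1: frontier [B–D 8, B–G 9, B–E 11] → take B–D (8); add D.
Step 2: frontier [B–G 9, B–E 11, D–E 3, D–F 7, D–G 14] → take D–E (3); add E.
Step 3: frontier [B–G 9, D–F 7, D–G 14, A–E 7, E–G 9] → take A–E (7); add A.
Step 4: frontier [A–F 5, A–C 8, B–G 9, D–F 7, D–G 14, E–G 9] → take A–F (5); add F.
Step 5: frontier [A–C 8, B–G 9, D–G 14, E–G 9] → take A–C (8); add C.
Step 6: frontier [B–G 9, D–G 14, E–G 9] → take B–G (9); add G.
MST edges: B–D, D–E, A–E, A–F, A–C, B–G; total weight 8+3+7+5+8+9 = 40.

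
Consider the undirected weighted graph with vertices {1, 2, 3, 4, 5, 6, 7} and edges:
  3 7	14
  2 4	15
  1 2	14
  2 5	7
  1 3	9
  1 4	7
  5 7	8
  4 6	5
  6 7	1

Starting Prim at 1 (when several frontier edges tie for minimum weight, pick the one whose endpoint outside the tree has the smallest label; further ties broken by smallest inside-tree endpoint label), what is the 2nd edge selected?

Prim's algorithm from 1:
Step 1: cheapest edge leaving the tree is 1 4 (7); add 4.
Step 2: cheapest edge leaving the tree is 4 6 (5); add 6.
Step 3: cheapest edge leaving the tree is 6 7 (1); add 7.
Step 4: cheapest edge leaving the tree is 5 7 (8); add 5.
Step 5: cheapest edge leaving the tree is 2 5 (7); add 2.
Step 6: cheapest edge leaving the tree is 1 3 (9); add 3.
The 2nd edge added is 4 6.

4-6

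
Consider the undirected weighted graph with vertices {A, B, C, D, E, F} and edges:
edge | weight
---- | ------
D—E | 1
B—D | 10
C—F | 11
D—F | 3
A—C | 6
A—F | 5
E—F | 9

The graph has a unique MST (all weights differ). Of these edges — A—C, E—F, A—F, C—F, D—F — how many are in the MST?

Sort edges by weight, then run Kruskal:
D—E (1): add — endpoints in different components.
D—F (3): add — endpoints in different components.
A—F (5): add — endpoints in different components.
A—C (6): add — endpoints in different components.
E—F (9): skip — E and F already connected.
B—D (10): add — endpoints in different components.
MST edge set: {D—E, D—F, A—F, A—C, B—D}.
Of the listed edges, {A—C, A—F, D—F} are in the MST → 3.

3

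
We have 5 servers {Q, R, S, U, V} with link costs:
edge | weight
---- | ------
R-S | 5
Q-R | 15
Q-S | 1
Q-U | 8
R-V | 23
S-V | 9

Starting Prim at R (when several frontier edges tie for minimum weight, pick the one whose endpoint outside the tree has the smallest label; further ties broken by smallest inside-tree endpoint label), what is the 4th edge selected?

Prim, starting at R.
Step 1: frontier [R-S 5, Q-R 15, R-V 23] → take R-S (5); add S.
Step 2: frontier [Q-R 15, R-V 23, Q-S 1, S-V 9] → take Q-S (1); add Q.
Step 3: frontier [Q-U 8, R-V 23, S-V 9] → take Q-U (8); add U.
Step 4: frontier [R-V 23, S-V 9] → take S-V (9); add V.
The 4th edge added is S-V.

S-V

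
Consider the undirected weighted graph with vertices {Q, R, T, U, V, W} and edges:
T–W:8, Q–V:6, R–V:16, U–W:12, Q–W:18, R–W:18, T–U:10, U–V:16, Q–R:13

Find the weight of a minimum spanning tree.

Prim's algorithm from Q:
Step 1: cheapest edge leaving the tree is Q–V (6); add V.
Step 2: cheapest edge leaving the tree is Q–R (13); add R.
Step 3: cheapest edge leaving the tree is U–V (16); add U.
Step 4: cheapest edge leaving the tree is T–U (10); add T.
Step 5: cheapest edge leaving the tree is T–W (8); add W.
MST edges: Q–V, Q–R, U–V, T–U, T–W; total weight 6+13+16+10+8 = 53.

53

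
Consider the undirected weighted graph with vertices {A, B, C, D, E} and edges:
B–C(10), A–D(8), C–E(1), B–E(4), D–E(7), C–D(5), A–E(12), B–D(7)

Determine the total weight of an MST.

18

Prim's algorithm from D:
Step 1: frontier [C–D 5, B–D 7, D–E 7, A–D 8] → take C–D (5); add C.
Step 2: frontier [C–E 1, B–C 10, B–D 7, D–E 7, A–D 8] → take C–E (1); add E.
Step 3: frontier [B–C 10, B–D 7, A–D 8, B–E 4, A–E 12] → take B–E (4); add B.
Step 4: frontier [A–D 8, A–E 12] → take A–D (8); add A.
MST edges: C–D, C–E, B–E, A–D; total weight 5+1+4+8 = 18.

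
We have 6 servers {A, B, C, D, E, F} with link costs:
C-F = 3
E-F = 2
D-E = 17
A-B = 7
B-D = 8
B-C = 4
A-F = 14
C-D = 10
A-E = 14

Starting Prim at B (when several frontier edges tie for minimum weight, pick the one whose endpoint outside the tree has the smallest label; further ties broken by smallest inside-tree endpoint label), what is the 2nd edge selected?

Grow the tree from B using Prim:
Step 1: frontier [B-C 4, A-B 7, B-D 8] → take B-C (4); add C.
Step 2: frontier [A-B 7, B-D 8, C-F 3, C-D 10] → take C-F (3); add F.
Step 3: frontier [A-B 7, B-D 8, C-D 10, E-F 2, A-F 14] → take E-F (2); add E.
Step 4: frontier [A-B 7, B-D 8, C-D 10, A-E 14, D-E 17, A-F 14] → take A-B (7); add A.
Step 5: frontier [B-D 8, C-D 10, D-E 17] → take B-D (8); add D.
The 2nd edge added is C-F.

C-F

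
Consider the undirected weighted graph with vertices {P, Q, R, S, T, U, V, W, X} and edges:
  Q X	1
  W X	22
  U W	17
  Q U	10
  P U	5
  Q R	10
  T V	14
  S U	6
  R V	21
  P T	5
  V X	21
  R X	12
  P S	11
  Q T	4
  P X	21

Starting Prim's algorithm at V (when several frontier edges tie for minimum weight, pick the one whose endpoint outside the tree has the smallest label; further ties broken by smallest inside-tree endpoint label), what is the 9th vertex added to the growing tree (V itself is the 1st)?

W

Prim, starting at V.
Step 1: cheapest edge leaving the tree is T V (14); add T.
Step 2: cheapest edge leaving the tree is Q T (4); add Q.
Step 3: cheapest edge leaving the tree is Q X (1); add X.
Step 4: cheapest edge leaving the tree is P T (5); add P.
Step 5: cheapest edge leaving the tree is P U (5); add U.
Step 6: cheapest edge leaving the tree is S U (6); add S.
Step 7: cheapest edge leaving the tree is Q R (10); add R.
Step 8: cheapest edge leaving the tree is U W (17); add W.
Vertex order: V, T, Q, X, P, U, S, R, W. The 9th vertex is W.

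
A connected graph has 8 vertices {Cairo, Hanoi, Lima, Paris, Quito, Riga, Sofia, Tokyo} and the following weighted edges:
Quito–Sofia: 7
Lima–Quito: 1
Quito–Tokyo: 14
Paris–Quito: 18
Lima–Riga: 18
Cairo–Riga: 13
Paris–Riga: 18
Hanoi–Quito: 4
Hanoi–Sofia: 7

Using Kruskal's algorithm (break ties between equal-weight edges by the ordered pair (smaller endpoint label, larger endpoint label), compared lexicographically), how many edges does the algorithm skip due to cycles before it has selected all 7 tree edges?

Kruskal: consider edges lightest-first.
Lima–Quito (1): add — endpoints in different components.
Hanoi–Quito (4): add — endpoints in different components.
Hanoi–Sofia (7): add — endpoints in different components.
Quito–Sofia (7): skip — Quito and Sofia already connected.
Cairo–Riga (13): add — endpoints in different components.
Quito–Tokyo (14): add — endpoints in different components.
Lima–Riga (18): add — endpoints in different components.
Paris–Quito (18): add — endpoints in different components.
Edges rejected before the tree was complete: 1.

1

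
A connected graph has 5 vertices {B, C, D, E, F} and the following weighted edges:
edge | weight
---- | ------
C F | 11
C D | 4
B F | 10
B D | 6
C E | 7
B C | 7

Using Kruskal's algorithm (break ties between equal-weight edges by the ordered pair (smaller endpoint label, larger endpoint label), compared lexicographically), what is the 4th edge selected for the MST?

B-F

Kruskal: consider edges lightest-first.
C D (4): add — endpoints in different components.
B D (6): add — endpoints in different components.
B C (7): skip — B and C already connected.
C E (7): add — endpoints in different components.
B F (10): add — endpoints in different components.
The 4th edge added is B F.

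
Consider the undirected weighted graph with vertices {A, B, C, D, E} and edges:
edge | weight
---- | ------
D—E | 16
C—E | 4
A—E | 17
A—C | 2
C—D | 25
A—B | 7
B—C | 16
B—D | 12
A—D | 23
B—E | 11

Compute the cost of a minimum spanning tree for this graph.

Sort edges by weight, then run Kruskal:
A—C (2): add. Components now {A,C} {B} {D} {E}
C—E (4): add. Components now {A,C,E} {B} {D}
A—B (7): add. Components now {A,B,C,E} {D}
B—E (11): skip — B and E already connected.
B—D (12): add. Components now {A,B,C,D,E}
MST edges: A—C, C—E, A—B, B—D; total weight 2+4+7+12 = 25.

25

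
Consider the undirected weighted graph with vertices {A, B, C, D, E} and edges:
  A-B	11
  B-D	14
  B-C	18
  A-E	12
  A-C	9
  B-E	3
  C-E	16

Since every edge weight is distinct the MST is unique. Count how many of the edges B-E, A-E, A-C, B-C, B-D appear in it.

Sort edges by weight, then run Kruskal:
B-E (3): add — endpoints in different components.
A-C (9): add — endpoints in different components.
A-B (11): add — endpoints in different components.
A-E (12): skip — A and E already connected.
B-D (14): add — endpoints in different components.
MST edge set: {B-E, A-C, A-B, B-D}.
Of the listed edges, {B-E, A-C, B-D} are in the MST → 3.

3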